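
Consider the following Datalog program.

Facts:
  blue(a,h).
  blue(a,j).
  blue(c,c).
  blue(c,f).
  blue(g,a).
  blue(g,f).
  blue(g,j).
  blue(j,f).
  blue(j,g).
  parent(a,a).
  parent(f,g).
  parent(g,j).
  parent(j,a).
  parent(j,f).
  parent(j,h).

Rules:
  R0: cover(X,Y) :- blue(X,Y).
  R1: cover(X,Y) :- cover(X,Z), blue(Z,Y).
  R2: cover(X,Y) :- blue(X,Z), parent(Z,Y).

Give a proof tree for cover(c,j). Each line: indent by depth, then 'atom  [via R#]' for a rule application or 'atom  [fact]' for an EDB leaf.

cover(c,j)  [via R1]
  cover(c,g)  [via R2]
    blue(c,f)  [fact]
    parent(f,g)  [fact]
  blue(g,j)  [fact]

round 1: derive cover(a,h) via R0 from blue(a,h)
round 1: derive cover(a,j) via R0 from blue(a,j)
round 1: derive cover(c,c) via R0 from blue(c,c)
round 1: derive cover(c,f) via R0 from blue(c,f)
round 1: derive cover(g,a) via R0 from blue(g,a)
round 1: derive cover(g,f) via R0 from blue(g,f)
round 1: derive cover(g,j) via R0 from blue(g,j)
round 1: derive cover(j,f) via R0 from blue(j,f)
round 1: derive cover(j,g) via R0 from blue(j,g)
round 1: derive cover(a,a) via R2 from blue(a,j), parent(j,a)
round 1: derive cover(a,f) via R2 from blue(a,j), parent(j,f)
round 1: derive cover(c,g) via R2 from blue(c,f), parent(f,g)
round 1: derive cover(g,g) via R2 from blue(g,f), parent(f,g)
round 1: derive cover(g,h) via R2 from blue(g,j), parent(j,h)
round 1: derive cover(j,j) via R2 from blue(j,g), parent(g,j)
round 2: derive cover(a,g) via R1 from cover(a,j), blue(j,g)
round 2: derive cover(c,a) via R1 from cover(c,g), blue(g,a)
round 2: derive cover(c,j) via R1 from cover(c,g), blue(g,j)
round 2: derive cover(j,a) via R1 from cover(j,g), blue(g,a)
round 3: derive cover(c,h) via R1 from cover(c,a), blue(a,h)
round 3: derive cover(j,h) via R1 from cover(j,a), blue(a,h)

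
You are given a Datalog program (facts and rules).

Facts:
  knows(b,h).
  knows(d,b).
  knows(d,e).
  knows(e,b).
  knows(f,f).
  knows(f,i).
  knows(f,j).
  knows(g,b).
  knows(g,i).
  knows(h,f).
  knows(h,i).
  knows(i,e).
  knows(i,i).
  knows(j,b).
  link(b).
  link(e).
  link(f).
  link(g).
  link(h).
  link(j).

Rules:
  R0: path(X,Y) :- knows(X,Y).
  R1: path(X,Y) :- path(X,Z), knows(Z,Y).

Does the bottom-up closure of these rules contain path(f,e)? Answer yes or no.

yes

round 1: derive path(b,h) via R0 from knows(b,h)
round 1: derive path(d,b) via R0 from knows(d,b)
round 1: derive path(d,e) via R0 from knows(d,e)
round 1: derive path(e,b) via R0 from knows(e,b)
round 1: derive path(f,f) via R0 from knows(f,f)
round 1: derive path(f,i) via R0 from knows(f,i)
round 1: derive path(f,j) via R0 from knows(f,j)
round 1: derive path(g,b) via R0 from knows(g,b)
round 1: derive path(g,i) via R0 from knows(g,i)
round 1: derive path(h,f) via R0 from knows(h,f)
round 1: derive path(h,i) via R0 from knows(h,i)
round 1: derive path(i,e) via R0 from knows(i,e)
round 1: derive path(i,i) via R0 from knows(i,i)
round 1: derive path(j,b) via R0 from knows(j,b)
round 2: derive path(b,f) via R1 from path(b,h), knows(h,f)
round 2: derive path(b,i) via R1 from path(b,h), knows(h,i)
round 2: derive path(d,h) via R1 from path(d,b), knows(b,h)
round 2: derive path(e,h) via R1 from path(e,b), knows(b,h)
round 2: derive path(f,b) via R1 from path(f,j), knows(j,b)
round 2: derive path(f,e) via R1 from path(f,i), knows(i,e)
round 2: derive path(g,e) via R1 from path(g,i), knows(i,e)
round 2: derive path(g,h) via R1 from path(g,b), knows(b,h)
round 2: derive path(h,e) via R1 from path(h,i), knows(i,e)
round 2: derive path(h,j) via R1 from path(h,f), knows(f,j)
round 2: derive path(i,b) via R1 from path(i,e), knows(e,b)
round 2: derive path(j,h) via R1 from path(j,b), knows(b,h)
round 3: derive path(b,e) via R1 from path(b,i), knows(i,e)
round 3: derive path(b,j) via R1 from path(b,f), knows(f,j)
round 3: derive path(d,f) via R1 from path(d,h), knows(h,f)
round 3: derive path(d,i) via R1 from path(d,h), knows(h,i)
round 3: derive path(e,f) via R1 from path(e,h), knows(h,f)
round 3: derive path(e,i) via R1 from path(e,h), knows(h,i)
round 3: derive path(f,h) via R1 from path(f,b), knows(b,h)
round 3: derive path(g,f) via R1 from path(g,h), knows(h,f)
round 3: derive path(h,b) via R1 from path(h,e), knows(e,b)
round 3: derive path(i,h) via R1 from path(i,b), knows(b,h)
round 3: derive path(j,f) via R1 from path(j,h), knows(h,f)
round 3: derive path(j,i) via R1 from path(j,h), knows(h,i)
round 4: derive path(b,b) via R1 from path(b,e), knows(e,b)
round 4: derive path(d,j) via R1 from path(d,f), knows(f,j)
round 4: derive path(e,e) via R1 from path(e,i), knows(i,e)
round 4: derive path(e,j) via R1 from path(e,f), knows(f,j)
round 4: derive path(g,j) via R1 from path(g,f), knows(f,j)
round 4: derive path(h,h) via R1 from path(h,b), knows(b,h)
round 4: derive path(i,f) via R1 from path(i,h), knows(h,f)
round 4: derive path(j,e) via R1 from path(j,i), knows(i,e)
round 4: derive path(j,j) via R1 from path(j,f), knows(f,j)
round 5: derive path(i,j) via R1 from path(i,f), knows(f,j)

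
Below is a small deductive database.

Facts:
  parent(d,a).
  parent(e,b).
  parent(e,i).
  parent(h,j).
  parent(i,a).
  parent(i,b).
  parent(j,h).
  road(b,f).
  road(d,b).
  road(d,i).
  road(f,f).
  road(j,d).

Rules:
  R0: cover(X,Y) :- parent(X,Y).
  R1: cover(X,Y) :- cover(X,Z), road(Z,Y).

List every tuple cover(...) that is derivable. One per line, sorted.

round 1: derive cover(d,a) via R0 from parent(d,a)
round 1: derive cover(e,b) via R0 from parent(e,b)
round 1: derive cover(e,i) via R0 from parent(e,i)
round 1: derive cover(h,j) via R0 from parent(h,j)
round 1: derive cover(i,a) via R0 from parent(i,a)
round 1: derive cover(i,b) via R0 from parent(i,b)
round 1: derive cover(j,h) via R0 from parent(j,h)
round 2: derive cover(e,f) via R1 from cover(e,b), road(b,f)
round 2: derive cover(h,d) via R1 from cover(h,j), road(j,d)
round 2: derive cover(i,f) via R1 from cover(i,b), road(b,f)
round 3: derive cover(h,b) via R1 from cover(h,d), road(d,b)
round 3: derive cover(h,i) via R1 from cover(h,d), road(d,i)
round 4: derive cover(h,f) via R1 from cover(h,b), road(b,f)

cover(d,a)
cover(e,b)
cover(e,f)
cover(e,i)
cover(h,b)
cover(h,d)
cover(h,f)
cover(h,i)
cover(h,j)
cover(i,a)
cover(i,b)
cover(i,f)
cover(j,h)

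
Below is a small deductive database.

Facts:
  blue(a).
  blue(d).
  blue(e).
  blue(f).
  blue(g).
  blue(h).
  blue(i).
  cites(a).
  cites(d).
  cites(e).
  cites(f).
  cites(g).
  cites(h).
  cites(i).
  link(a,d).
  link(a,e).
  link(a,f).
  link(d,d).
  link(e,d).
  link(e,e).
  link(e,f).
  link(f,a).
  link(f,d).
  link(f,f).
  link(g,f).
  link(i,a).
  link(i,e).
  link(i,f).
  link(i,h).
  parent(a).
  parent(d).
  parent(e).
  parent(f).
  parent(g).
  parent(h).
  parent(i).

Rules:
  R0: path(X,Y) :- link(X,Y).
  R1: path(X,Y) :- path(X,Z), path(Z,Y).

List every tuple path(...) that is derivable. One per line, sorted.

round 1: derive path(a,d) via R0 from link(a,d)
round 1: derive path(a,e) via R0 from link(a,e)
round 1: derive path(a,f) via R0 from link(a,f)
round 1: derive path(d,d) via R0 from link(d,d)
round 1: derive path(e,d) via R0 from link(e,d)
round 1: derive path(e,e) via R0 from link(e,e)
round 1: derive path(e,f) via R0 from link(e,f)
round 1: derive path(f,a) via R0 from link(f,a)
round 1: derive path(f,d) via R0 from link(f,d)
round 1: derive path(f,f) via R0 from link(f,f)
round 1: derive path(g,f) via R0 from link(g,f)
round 1: derive path(i,a) via R0 from link(i,a)
round 1: derive path(i,e) via R0 from link(i,e)
round 1: derive path(i,f) via R0 from link(i,f)
round 1: derive path(i,h) via R0 from link(i,h)
round 2: derive path(a,a) via R1 from path(a,f), path(f,a)
round 2: derive path(e,a) via R1 from path(e,f), path(f,a)
round 2: derive path(f,e) via R1 from path(f,a), path(a,e)
round 2: derive path(g,a) via R1 from path(g,f), path(f,a)
round 2: derive path(g,d) via R1 from path(g,f), path(f,d)
round 2: derive path(i,d) via R1 from path(i,a), path(a,d)
round 3: derive path(g,e) via R1 from path(g,a), path(a,e)

path(a,a)
path(a,d)
path(a,e)
path(a,f)
path(d,d)
path(e,a)
path(e,d)
path(e,e)
path(e,f)
path(f,a)
path(f,d)
path(f,e)
path(f,f)
path(g,a)
path(g,d)
path(g,e)
path(g,f)
path(i,a)
path(i,d)
path(i,e)
path(i,f)
path(i,h)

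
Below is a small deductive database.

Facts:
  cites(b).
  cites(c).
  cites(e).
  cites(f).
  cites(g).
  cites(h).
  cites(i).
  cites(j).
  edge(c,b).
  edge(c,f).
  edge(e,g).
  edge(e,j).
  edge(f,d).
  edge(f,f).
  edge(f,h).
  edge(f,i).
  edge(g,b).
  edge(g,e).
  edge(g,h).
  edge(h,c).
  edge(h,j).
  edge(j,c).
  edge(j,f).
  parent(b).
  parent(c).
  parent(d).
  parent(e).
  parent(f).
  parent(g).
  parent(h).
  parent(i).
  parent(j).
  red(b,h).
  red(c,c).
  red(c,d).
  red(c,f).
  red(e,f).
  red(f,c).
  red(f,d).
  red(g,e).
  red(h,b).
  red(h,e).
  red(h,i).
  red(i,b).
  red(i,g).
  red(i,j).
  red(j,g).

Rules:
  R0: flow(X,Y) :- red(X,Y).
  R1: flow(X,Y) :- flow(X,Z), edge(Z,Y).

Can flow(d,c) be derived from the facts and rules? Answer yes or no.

round 1: derive flow(b,h) via R0 from red(b,h)
round 1: derive flow(c,c) via R0 from red(c,c)
round 1: derive flow(c,d) via R0 from red(c,d)
round 1: derive flow(c,f) via R0 from red(c,f)
round 1: derive flow(e,f) via R0 from red(e,f)
round 1: derive flow(f,c) via R0 from red(f,c)
round 1: derive flow(f,d) via R0 from red(f,d)
round 1: derive flow(g,e) via R0 from red(g,e)
round 1: derive flow(h,b) via R0 from red(h,b)
round 1: derive flow(h,e) via R0 from red(h,e)
round 1: derive flow(h,i) via R0 from red(h,i)
round 1: derive flow(i,b) via R0 from red(i,b)
round 1: derive flow(i,g) via R0 from red(i,g)
round 1: derive flow(i,j) via R0 from red(i,j)
round 1: derive flow(j,g) via R0 from red(j,g)
round 2: derive flow(b,c) via R1 from flow(b,h), edge(h,c)
round 2: derive flow(b,j) via R1 from flow(b,h), edge(h,j)
round 2: derive flow(c,b) via R1 from flow(c,c), edge(c,b)
round 2: derive flow(c,h) via R1 from flow(c,f), edge(f,h)
round 2: derive flow(c,i) via R1 from flow(c,f), edge(f,i)
round 2: derive flow(e,d) via R1 from flow(e,f), edge(f,d)
round 2: derive flow(e,h) via R1 from flow(e,f), edge(f,h)
round 2: derive flow(e,i) via R1 from flow(e,f), edge(f,i)
round 2: derive flow(f,b) via R1 from flow(f,c), edge(c,b)
round 2: derive flow(f,f) via R1 from flow(f,c), edge(c,f)
round 2: derive flow(g,g) via R1 from flow(g,e), edge(e,g)
round 2: derive flow(g,j) via R1 from flow(g,e), edge(e,j)
round 2: derive flow(h,g) via R1 from flow(h,e), edge(e,g)
round 2: derive flow(h,j) via R1 from flow(h,e), edge(e,j)
round 2: derive flow(i,c) via R1 from flow(i,j), edge(j,c)
round 2: derive flow(i,e) via R1 from flow(i,g), edge(g,e)
round 2: derive flow(i,f) via R1 from flow(i,j), edge(j,f)
round 2: derive flow(i,h) via R1 from flow(i,g), edge(g,h)
round 2: derive flow(j,b) via R1 from flow(j,g), edge(g,b)
round 2: derive flow(j,e) via R1 from flow(j,g), edge(g,e)
round 2: derive flow(j,h) via R1 from flow(j,g), edge(g,h)
round 3: derive flow(b,b) via R1 from flow(b,c), edge(c,b)
round 3: derive flow(b,f) via R1 from flow(b,c), edge(c,f)
round 3: derive flow(c,j) via R1 from flow(c,h), edge(h,j)
round 3: derive flow(e,c) via R1 from flow(e,h), edge(h,c)
round 3: derive flow(e,j) via R1 from flow(e,h), edge(h,j)
round 3: derive flow(f,h) via R1 from flow(f,f), edge(f,h)
round 3: derive flow(f,i) via R1 from flow(f,f), edge(f,i)
round 3: derive flow(g,b) via R1 from flow(g,g), edge(g,b)
round 3: derive flow(g,c) via R1 from flow(g,j), edge(j,c)
round 3: derive flow(g,f) via R1 from flow(g,j), edge(j,f)
round 3: derive flow(g,h) via R1 from flow(g,g), edge(g,h)
round 3: derive flow(h,c) via R1 from flow(h,j), edge(j,c)
round 3: derive flow(h,f) via R1 from flow(h,j), edge(j,f)
round 3: derive flow(h,h) via R1 from flow(h,g), edge(g,h)
round 3: derive flow(i,d) via R1 from flow(i,f), edge(f,d)
round 3: derive flow(i,i) via R1 from flow(i,f), edge(f,i)
round 3: derive flow(j,c) via R1 from flow(j,h), edge(h,c)
round 3: derive flow(j,j) via R1 from flow(j,e), edge(e,j)
round 4: derive flow(b,d) via R1 from flow(b,f), edge(f,d)
round 4: derive flow(b,i) via R1 from flow(b,f), edge(f,i)
round 4: derive flow(e,b) via R1 from flow(e,c), edge(c,b)
round 4: derive flow(f,j) via R1 from flow(f,h), edge(h,j)
round 4: derive flow(g,d) via R1 from flow(g,f), edge(f,d)
round 4: derive flow(g,i) via R1 from flow(g,f), edge(f,i)
round 4: derive flow(h,d) via R1 from flow(h,f), edge(f,d)
round 4: derive flow(j,f) via R1 from flow(j,c), edge(c,f)
round 5: derive flow(j,d) via R1 from flow(j,f), edge(f,d)
round 5: derive flow(j,i) via R1 from flow(j,f), edge(f,i)

no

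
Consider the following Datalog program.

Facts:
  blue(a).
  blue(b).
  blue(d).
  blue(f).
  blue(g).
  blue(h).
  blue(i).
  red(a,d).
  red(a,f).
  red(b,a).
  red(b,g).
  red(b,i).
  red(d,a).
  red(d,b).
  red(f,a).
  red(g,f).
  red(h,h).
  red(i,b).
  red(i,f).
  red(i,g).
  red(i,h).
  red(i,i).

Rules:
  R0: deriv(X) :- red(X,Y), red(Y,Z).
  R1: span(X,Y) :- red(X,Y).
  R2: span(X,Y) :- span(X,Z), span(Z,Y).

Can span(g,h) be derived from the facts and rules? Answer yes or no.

yes

round 1: derive span(a,d) via R1 from red(a,d)
round 1: derive span(a,f) via R1 from red(a,f)
round 1: derive span(b,a) via R1 from red(b,a)
round 1: derive span(b,g) via R1 from red(b,g)
round 1: derive span(b,i) via R1 from red(b,i)
round 1: derive span(d,a) via R1 from red(d,a)
round 1: derive span(d,b) via R1 from red(d,b)
round 1: derive span(f,a) via R1 from red(f,a)
round 1: derive span(g,f) via R1 from red(g,f)
round 1: derive span(h,h) via R1 from red(h,h)
round 1: derive span(i,b) via R1 from red(i,b)
round 1: derive span(i,f) via R1 from red(i,f)
round 1: derive span(i,g) via R1 from red(i,g)
round 1: derive span(i,h) via R1 from red(i,h)
round 1: derive span(i,i) via R1 from red(i,i)
round 2: derive span(a,a) via R2 from span(a,d), span(d,a)
round 2: derive span(a,b) via R2 from span(a,d), span(d,b)
round 2: derive span(b,b) via R2 from span(b,i), span(i,b)
round 2: derive span(b,d) via R2 from span(b,a), span(a,d)
round 2: derive span(b,f) via R2 from span(b,a), span(a,f)
round 2: derive span(b,h) via R2 from span(b,i), span(i,h)
round 2: derive span(d,d) via R2 from span(d,a), span(a,d)
round 2: derive span(d,f) via R2 from span(d,a), span(a,f)
round 2: derive span(d,g) via R2 from span(d,b), span(b,g)
round 2: derive span(d,i) via R2 from span(d,b), span(b,i)
round 2: derive span(f,d) via R2 from span(f,a), span(a,d)
round 2: derive span(f,f) via R2 from span(f,a), span(a,f)
round 2: derive span(g,a) via R2 from span(g,f), span(f,a)
round 2: derive span(i,a) via R2 from span(i,b), span(b,a)
round 3: derive span(a,g) via R2 from span(a,b), span(b,g)
round 3: derive span(a,h) via R2 from span(a,b), span(b,h)
round 3: derive span(a,i) via R2 from span(a,b), span(b,i)
round 3: derive span(d,h) via R2 from span(d,b), span(b,h)
round 3: derive span(f,b) via R2 from span(f,a), span(a,b)
round 3: derive span(f,g) via R2 from span(f,d), span(d,g)
round 3: derive span(f,i) via R2 from span(f,d), span(d,i)
round 3: derive span(g,b) via R2 from span(g,a), span(a,b)
round 3: derive span(g,d) via R2 from span(g,a), span(a,d)
round 3: derive span(i,d) via R2 from span(i,a), span(a,d)
round 4: derive span(f,h) via R2 from span(f,a), span(a,h)
round 4: derive span(g,g) via R2 from span(g,a), span(a,g)
round 4: derive span(g,h) via R2 from span(g,a), span(a,h)
round 4: derive span(g,i) via R2 from span(g,a), span(a,i)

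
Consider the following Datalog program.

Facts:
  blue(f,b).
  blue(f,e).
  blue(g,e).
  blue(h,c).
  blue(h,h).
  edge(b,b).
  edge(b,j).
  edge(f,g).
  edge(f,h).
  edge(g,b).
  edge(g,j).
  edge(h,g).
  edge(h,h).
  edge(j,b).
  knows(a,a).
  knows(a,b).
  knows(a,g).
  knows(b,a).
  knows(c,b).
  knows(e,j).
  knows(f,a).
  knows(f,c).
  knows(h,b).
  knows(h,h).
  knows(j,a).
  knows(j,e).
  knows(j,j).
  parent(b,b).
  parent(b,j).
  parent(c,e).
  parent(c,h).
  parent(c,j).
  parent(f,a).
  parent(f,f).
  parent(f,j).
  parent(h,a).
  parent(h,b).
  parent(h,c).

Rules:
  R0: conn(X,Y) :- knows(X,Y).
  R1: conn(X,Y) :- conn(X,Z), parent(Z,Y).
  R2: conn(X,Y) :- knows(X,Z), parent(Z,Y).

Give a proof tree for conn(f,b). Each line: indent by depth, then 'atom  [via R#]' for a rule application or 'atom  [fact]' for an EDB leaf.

conn(f,b)  [via R1]
  conn(f,h)  [via R2]
    knows(f,c)  [fact]
    parent(c,h)  [fact]
  parent(h,b)  [fact]

round 1: derive conn(a,a) via R0 from knows(a,a)
round 1: derive conn(a,b) via R0 from knows(a,b)
round 1: derive conn(a,g) via R0 from knows(a,g)
round 1: derive conn(b,a) via R0 from knows(b,a)
round 1: derive conn(c,b) via R0 from knows(c,b)
round 1: derive conn(e,j) via R0 from knows(e,j)
round 1: derive conn(f,a) via R0 from knows(f,a)
round 1: derive conn(f,c) via R0 from knows(f,c)
round 1: derive conn(h,b) via R0 from knows(h,b)
round 1: derive conn(h,h) via R0 from knows(h,h)
round 1: derive conn(j,a) via R0 from knows(j,a)
round 1: derive conn(j,e) via R0 from knows(j,e)
round 1: derive conn(j,j) via R0 from knows(j,j)
round 1: derive conn(a,j) via R2 from knows(a,b), parent(b,j)
round 1: derive conn(c,j) via R2 from knows(c,b), parent(b,j)
round 1: derive conn(f,e) via R2 from knows(f,c), parent(c,e)
round 1: derive conn(f,h) via R2 from knows(f,c), parent(c,h)
round 1: derive conn(f,j) via R2 from knows(f,c), parent(c,j)
round 1: derive conn(h,a) via R2 from knows(h,h), parent(h,a)
round 1: derive conn(h,c) via R2 from knows(h,h), parent(h,c)
round 1: derive conn(h,j) via R2 from knows(h,b), parent(b,j)
round 2: derive conn(f,b) via R1 from conn(f,h), parent(h,b)
round 2: derive conn(h,e) via R1 from conn(h,c), parent(c,e)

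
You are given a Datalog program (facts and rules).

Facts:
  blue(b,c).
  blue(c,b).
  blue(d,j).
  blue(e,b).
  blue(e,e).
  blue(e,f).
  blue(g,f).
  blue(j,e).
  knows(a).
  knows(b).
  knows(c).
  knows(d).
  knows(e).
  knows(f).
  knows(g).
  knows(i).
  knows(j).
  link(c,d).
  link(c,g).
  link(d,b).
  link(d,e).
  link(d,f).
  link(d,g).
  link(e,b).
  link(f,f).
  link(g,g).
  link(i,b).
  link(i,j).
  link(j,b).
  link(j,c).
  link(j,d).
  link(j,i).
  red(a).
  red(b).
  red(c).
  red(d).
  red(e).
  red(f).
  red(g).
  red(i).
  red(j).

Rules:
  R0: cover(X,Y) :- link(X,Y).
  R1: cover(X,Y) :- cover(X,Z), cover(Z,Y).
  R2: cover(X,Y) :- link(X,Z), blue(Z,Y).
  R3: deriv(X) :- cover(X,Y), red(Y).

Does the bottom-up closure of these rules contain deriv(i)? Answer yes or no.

yes

round 1: derive cover(c,d) via R0 from link(c,d)
round 1: derive cover(c,g) via R0 from link(c,g)
round 1: derive cover(d,b) via R0 from link(d,b)
round 1: derive cover(d,e) via R0 from link(d,e)
round 1: derive cover(d,f) via R0 from link(d,f)
round 1: derive cover(d,g) via R0 from link(d,g)
round 1: derive cover(e,b) via R0 from link(e,b)
round 1: derive cover(f,f) via R0 from link(f,f)
round 1: derive cover(g,g) via R0 from link(g,g)
round 1: derive cover(i,b) via R0 from link(i,b)
round 1: derive cover(i,j) via R0 from link(i,j)
round 1: derive cover(j,b) via R0 from link(j,b)
round 1: derive cover(j,c) via R0 from link(j,c)
round 1: derive cover(j,d) via R0 from link(j,d)
round 1: derive cover(j,i) via R0 from link(j,i)
round 1: derive cover(c,f) via R2 from link(c,g), blue(g,f)
round 1: derive cover(c,j) via R2 from link(c,d), blue(d,j)
round 1: derive cover(d,c) via R2 from link(d,b), blue(b,c)
round 1: derive cover(e,c) via R2 from link(e,b), blue(b,c)
round 1: derive cover(g,f) via R2 from link(g,g), blue(g,f)
round 1: derive cover(i,c) via R2 from link(i,b), blue(b,c)
round 1: derive cover(i,e) via R2 from link(i,j), blue(j,e)
round 1: derive cover(j,j) via R2 from link(j,d), blue(d,j)
round 2: derive cover(c,b) via R1 from cover(c,d), cover(d,b)
round 2: derive cover(c,c) via R1 from cover(c,d), cover(d,c)
round 2: derive cover(c,e) via R1 from cover(c,d), cover(d,e)
round 2: derive cover(c,i) via R1 from cover(c,j), cover(j,i)
round 2: derive cover(d,d) via R1 from cover(d,c), cover(c,d)
round 2: derive cover(d,j) via R1 from cover(d,c), cover(c,j)
round 2: derive cover(e,d) via R1 from cover(e,c), cover(c,d)
round 2: derive cover(e,f) via R1 from cover(e,c), cover(c,f)
round 2: derive cover(e,g) via R1 from cover(e,c), cover(c,g)
round 2: derive cover(e,j) via R1 from cover(e,c), cover(c,j)
round 2: derive cover(i,d) via R1 from cover(i,c), cover(c,d)
round 2: derive cover(i,f) via R1 from cover(i,c), cover(c,f)
round 2: derive cover(i,g) via R1 from cover(i,c), cover(c,g)
round 2: derive cover(i,i) via R1 from cover(i,j), cover(j,i)
round 2: derive cover(j,e) via R1 from cover(j,d), cover(d,e)
round 2: derive cover(j,f) via R1 from cover(j,c), cover(c,f)
round 2: derive cover(j,g) via R1 from cover(j,c), cover(c,g)
round 2: derive deriv(c) via R3 from cover(c,d), red(d)
round 2: derive deriv(d) via R3 from cover(d,b), red(b)
round 2: derive deriv(e) via R3 from cover(e,b), red(b)
round 2: derive deriv(f) via R3 from cover(f,f), red(f)
round 2: derive deriv(g) via R3 from cover(g,f), red(f)
round 2: derive deriv(i) via R3 from cover(i,b), red(b)
round 2: derive deriv(j) via R3 from cover(j,b), red(b)
round 3: derive cover(d,i) via R1 from cover(d,c), cover(c,i)
round 3: derive cover(e,e) via R1 from cover(e,c), cover(c,e)
round 3: derive cover(e,i) via R1 from cover(e,c), cover(c,i)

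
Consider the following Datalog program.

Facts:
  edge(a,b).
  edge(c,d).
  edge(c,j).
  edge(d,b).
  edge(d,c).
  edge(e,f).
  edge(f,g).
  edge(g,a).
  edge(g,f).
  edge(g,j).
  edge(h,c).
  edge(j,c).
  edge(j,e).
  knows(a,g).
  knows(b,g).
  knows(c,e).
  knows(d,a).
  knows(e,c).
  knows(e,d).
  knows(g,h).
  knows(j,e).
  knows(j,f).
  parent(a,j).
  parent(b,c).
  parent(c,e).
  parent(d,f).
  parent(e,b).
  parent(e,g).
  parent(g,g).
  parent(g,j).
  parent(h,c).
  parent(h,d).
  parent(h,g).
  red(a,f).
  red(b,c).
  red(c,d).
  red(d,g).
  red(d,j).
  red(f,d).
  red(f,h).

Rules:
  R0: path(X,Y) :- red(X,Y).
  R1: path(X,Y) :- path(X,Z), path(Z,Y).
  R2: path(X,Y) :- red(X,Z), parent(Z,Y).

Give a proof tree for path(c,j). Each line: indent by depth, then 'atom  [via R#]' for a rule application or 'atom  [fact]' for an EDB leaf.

round 1: derive path(a,f) via R0 from red(a,f)
round 1: derive path(b,c) via R0 from red(b,c)
round 1: derive path(c,d) via R0 from red(c,d)
round 1: derive path(d,g) via R0 from red(d,g)
round 1: derive path(d,j) via R0 from red(d,j)
round 1: derive path(f,d) via R0 from red(f,d)
round 1: derive path(f,h) via R0 from red(f,h)
round 1: derive path(b,e) via R2 from red(b,c), parent(c,e)
round 1: derive path(c,f) via R2 from red(c,d), parent(d,f)
round 1: derive path(f,c) via R2 from red(f,h), parent(h,c)
round 1: derive path(f,f) via R2 from red(f,d), parent(d,f)
round 1: derive path(f,g) via R2 from red(f,h), parent(h,g)
round 2: derive path(a,c) via R1 from path(a,f), path(f,c)
round 2: derive path(a,d) via R1 from path(a,f), path(f,d)
round 2: derive path(a,g) via R1 from path(a,f), path(f,g)
round 2: derive path(a,h) via R1 from path(a,f), path(f,h)
round 2: derive path(b,d) via R1 from path(b,c), path(c,d)
round 2: derive path(b,f) via R1 from path(b,c), path(c,f)
round 2: derive path(c,c) via R1 from path(c,f), path(f,c)
round 2: derive path(c,g) via R1 from path(c,d), path(d,g)
round 2: derive path(c,h) via R1 from path(c,f), path(f,h)
round 2: derive path(c,j) via R1 from path(c,d), path(d,j)
round 2: derive path(f,j) via R1 from path(f,d), path(d,j)
round 3: derive path(a,j) via R1 from path(a,c), path(c,j)
round 3: derive path(b,g) via R1 from path(b,c), path(c,g)
round 3: derive path(b,h) via R1 from path(b,c), path(c,h)
round 3: derive path(b,j) via R1 from path(b,c), path(c,j)

path(c,j)  [via R1]
  path(c,d)  [via R0]
    red(c,d)  [fact]
  path(d,j)  [via R0]
    red(d,j)  [fact]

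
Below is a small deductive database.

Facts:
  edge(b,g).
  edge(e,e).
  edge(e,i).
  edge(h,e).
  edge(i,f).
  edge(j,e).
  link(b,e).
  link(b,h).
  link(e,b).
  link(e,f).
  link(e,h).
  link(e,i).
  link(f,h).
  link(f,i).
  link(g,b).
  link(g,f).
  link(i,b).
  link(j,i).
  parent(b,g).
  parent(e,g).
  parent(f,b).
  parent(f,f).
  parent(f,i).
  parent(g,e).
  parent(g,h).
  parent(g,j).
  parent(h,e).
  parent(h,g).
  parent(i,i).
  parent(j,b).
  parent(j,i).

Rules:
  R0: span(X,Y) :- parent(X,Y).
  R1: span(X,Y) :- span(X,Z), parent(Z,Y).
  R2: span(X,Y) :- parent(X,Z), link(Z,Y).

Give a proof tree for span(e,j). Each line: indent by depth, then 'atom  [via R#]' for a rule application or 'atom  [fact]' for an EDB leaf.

span(e,j)  [via R1]
  span(e,g)  [via R0]
    parent(e,g)  [fact]
  parent(g,j)  [fact]

round 1: derive span(b,g) via R0 from parent(b,g)
round 1: derive span(e,g) via R0 from parent(e,g)
round 1: derive span(f,b) via R0 from parent(f,b)
round 1: derive span(f,f) via R0 from parent(f,f)
round 1: derive span(f,i) via R0 from parent(f,i)
round 1: derive span(g,e) via R0 from parent(g,e)
round 1: derive span(g,h) via R0 from parent(g,h)
round 1: derive span(g,j) via R0 from parent(g,j)
round 1: derive span(h,e) via R0 from parent(h,e)
round 1: derive span(h,g) via R0 from parent(h,g)
round 1: derive span(i,i) via R0 from parent(i,i)
round 1: derive span(j,b) via R0 from parent(j,b)
round 1: derive span(j,i) via R0 from parent(j,i)
round 1: derive span(b,b) via R2 from parent(b,g), link(g,b)
round 1: derive span(b,f) via R2 from parent(b,g), link(g,f)
round 1: derive span(e,b) via R2 from parent(e,g), link(g,b)
round 1: derive span(e,f) via R2 from parent(e,g), link(g,f)
round 1: derive span(f,e) via R2 from parent(f,b), link(b,e)
round 1: derive span(f,h) via R2 from parent(f,b), link(b,h)
round 1: derive span(g,b) via R2 from parent(g,e), link(e,b)
round 1: derive span(g,f) via R2 from parent(g,e), link(e,f)
round 1: derive span(g,i) via R2 from parent(g,e), link(e,i)
round 1: derive span(h,b) via R2 from parent(h,e), link(e,b)
round 1: derive span(h,f) via R2 from parent(h,e), link(e,f)
round 1: derive span(h,h) via R2 from parent(h,e), link(e,h)
round 1: derive span(h,i) via R2 from parent(h,e), link(e,i)
round 1: derive span(i,b) via R2 from parent(i,i), link(i,b)
round 1: derive span(j,e) via R2 from parent(j,b), link(b,e)
round 1: derive span(j,h) via R2 from parent(j,b), link(b,h)
round 2: derive span(b,e) via R1 from span(b,g), parent(g,e)
round 2: derive span(b,h) via R1 from span(b,g), parent(g,h)
round 2: derive span(b,i) via R1 from span(b,f), parent(f,i)
round 2: derive span(b,j) via R1 from span(b,g), parent(g,j)
round 2: derive span(e,e) via R1 from span(e,g), parent(g,e)
round 2: derive span(e,h) via R1 from span(e,g), parent(g,h)
round 2: derive span(e,i) via R1 from span(e,f), parent(f,i)
round 2: derive span(e,j) via R1 from span(e,g), parent(g,j)
round 2: derive span(f,g) via R1 from span(f,b), parent(b,g)
round 2: derive span(g,g) via R1 from span(g,b), parent(b,g)
round 2: derive span(h,j) via R1 from span(h,g), parent(g,j)
round 2: derive span(i,g) via R1 from span(i,b), parent(b,g)
round 2: derive span(j,g) via R1 from span(j,b), parent(b,g)
round 3: derive span(f,j) via R1 from span(f,g), parent(g,j)
round 3: derive span(i,e) via R1 from span(i,g), parent(g,e)
round 3: derive span(i,h) via R1 from span(i,g), parent(g,h)
round 3: derive span(i,j) via R1 from span(i,g), parent(g,j)
round 3: derive span(j,j) via R1 from span(j,g), parent(g,j)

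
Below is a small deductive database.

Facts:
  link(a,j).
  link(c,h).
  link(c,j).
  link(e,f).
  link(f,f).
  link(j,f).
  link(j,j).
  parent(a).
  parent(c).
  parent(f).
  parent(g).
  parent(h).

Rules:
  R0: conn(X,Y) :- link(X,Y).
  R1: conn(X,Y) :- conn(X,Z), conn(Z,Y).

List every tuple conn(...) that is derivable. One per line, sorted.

conn(a,f)
conn(a,j)
conn(c,f)
conn(c,h)
conn(c,j)
conn(e,f)
conn(f,f)
conn(j,f)
conn(j,j)

round 1: derive conn(a,j) via R0 from link(a,j)
round 1: derive conn(c,h) via R0 from link(c,h)
round 1: derive conn(c,j) via R0 from link(c,j)
round 1: derive conn(e,f) via R0 from link(e,f)
round 1: derive conn(f,f) via R0 from link(f,f)
round 1: derive conn(j,f) via R0 from link(j,f)
round 1: derive conn(j,j) via R0 from link(j,j)
round 2: derive conn(a,f) via R1 from conn(a,j), conn(j,f)
round 2: derive conn(c,f) via R1 from conn(c,j), conn(j,f)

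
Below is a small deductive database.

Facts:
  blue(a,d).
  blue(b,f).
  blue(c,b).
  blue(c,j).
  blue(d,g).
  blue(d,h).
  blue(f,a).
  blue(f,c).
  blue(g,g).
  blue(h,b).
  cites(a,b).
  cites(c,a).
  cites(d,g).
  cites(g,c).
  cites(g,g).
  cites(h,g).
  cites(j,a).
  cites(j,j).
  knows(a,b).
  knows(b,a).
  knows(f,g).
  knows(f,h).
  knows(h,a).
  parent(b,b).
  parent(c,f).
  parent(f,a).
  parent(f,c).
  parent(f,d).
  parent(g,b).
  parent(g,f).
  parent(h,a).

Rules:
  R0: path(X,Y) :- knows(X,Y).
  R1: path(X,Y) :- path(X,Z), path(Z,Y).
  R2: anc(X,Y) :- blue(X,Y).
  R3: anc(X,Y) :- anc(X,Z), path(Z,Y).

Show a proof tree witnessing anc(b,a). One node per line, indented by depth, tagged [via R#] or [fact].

round 1: derive path(a,b) via R0 from knows(a,b)
round 1: derive path(b,a) via R0 from knows(b,a)
round 1: derive path(f,g) via R0 from knows(f,g)
round 1: derive path(f,h) via R0 from knows(f,h)
round 1: derive path(h,a) via R0 from knows(h,a)
round 1: derive anc(a,d) via R2 from blue(a,d)
round 1: derive anc(b,f) via R2 from blue(b,f)
round 1: derive anc(c,b) via R2 from blue(c,b)
round 1: derive anc(c,j) via R2 from blue(c,j)
round 1: derive anc(d,g) via R2 from blue(d,g)
round 1: derive anc(d,h) via R2 from blue(d,h)
round 1: derive anc(f,a) via R2 from blue(f,a)
round 1: derive anc(f,c) via R2 from blue(f,c)
round 1: derive anc(g,g) via R2 from blue(g,g)
round 1: derive anc(h,b) via R2 from blue(h,b)
round 2: derive path(a,a) via R1 from path(a,b), path(b,a)
round 2: derive path(b,b) via R1 from path(b,a), path(a,b)
round 2: derive path(f,a) via R1 from path(f,h), path(h,a)
round 2: derive path(h,b) via R1 from path(h,a), path(a,b)
round 2: derive anc(b,g) via R3 from anc(b,f), path(f,g)
round 2: derive anc(b,h) via R3 from anc(b,f), path(f,h)
round 2: derive anc(c,a) via R3 from anc(c,b), path(b,a)
round 2: derive anc(d,a) via R3 from anc(d,h), path(h,a)
round 2: derive anc(f,b) via R3 from anc(f,a), path(a,b)
round 2: derive anc(h,a) via R3 from anc(h,b), path(b,a)
round 3: derive path(f,b) via R1 from path(f,a), path(a,b)
round 3: derive anc(b,a) via R3 from anc(b,f), path(f,a)
round 3: derive anc(b,b) via R3 from anc(b,h), path(h,b)
round 3: derive anc(d,b) via R3 from anc(d,a), path(a,b)

anc(b,a)  [via R3]
  anc(b,f)  [via R2]
    blue(b,f)  [fact]
  path(f,a)  [via R1]
    path(f,h)  [via R0]
      knows(f,h)  [fact]
    path(h,a)  [via R0]
      knows(h,a)  [fact]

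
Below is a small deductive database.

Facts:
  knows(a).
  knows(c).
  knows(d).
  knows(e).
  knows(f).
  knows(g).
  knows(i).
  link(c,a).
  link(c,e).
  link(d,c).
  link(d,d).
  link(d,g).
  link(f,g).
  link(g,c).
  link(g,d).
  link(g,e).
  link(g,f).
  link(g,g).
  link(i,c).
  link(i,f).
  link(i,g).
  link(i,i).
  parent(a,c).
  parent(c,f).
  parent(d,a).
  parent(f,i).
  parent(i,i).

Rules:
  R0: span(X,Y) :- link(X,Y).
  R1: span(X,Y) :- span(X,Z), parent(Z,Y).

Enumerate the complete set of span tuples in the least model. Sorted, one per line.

round 1: derive span(c,a) via R0 from link(c,a)
round 1: derive span(c,e) via R0 from link(c,e)
round 1: derive span(d,c) via R0 from link(d,c)
round 1: derive span(d,d) via R0 from link(d,d)
round 1: derive span(d,g) via R0 from link(d,g)
round 1: derive span(f,g) via R0 from link(f,g)
round 1: derive span(g,c) via R0 from link(g,c)
round 1: derive span(g,d) via R0 from link(g,d)
round 1: derive span(g,e) via R0 from link(g,e)
round 1: derive span(g,f) via R0 from link(g,f)
round 1: derive span(g,g) via R0 from link(g,g)
round 1: derive span(i,c) via R0 from link(i,c)
round 1: derive span(i,f) via R0 from link(i,f)
round 1: derive span(i,g) via R0 from link(i,g)
round 1: derive span(i,i) via R0 from link(i,i)
round 2: derive span(c,c) via R1 from span(c,a), parent(a,c)
round 2: derive span(d,a) via R1 from span(d,d), parent(d,a)
round 2: derive span(d,f) via R1 from span(d,c), parent(c,f)
round 2: derive span(g,a) via R1 from span(g,d), parent(d,a)
round 2: derive span(g,i) via R1 from span(g,f), parent(f,i)
round 3: derive span(c,f) via R1 from span(c,c), parent(c,f)
round 3: derive span(d,i) via R1 from span(d,f), parent(f,i)
round 4: derive span(c,i) via R1 from span(c,f), parent(f,i)

span(c,a)
span(c,c)
span(c,e)
span(c,f)
span(c,i)
span(d,a)
span(d,c)
span(d,d)
span(d,f)
span(d,g)
span(d,i)
span(f,g)
span(g,a)
span(g,c)
span(g,d)
span(g,e)
span(g,f)
span(g,g)
span(g,i)
span(i,c)
span(i,f)
span(i,g)
span(i,i)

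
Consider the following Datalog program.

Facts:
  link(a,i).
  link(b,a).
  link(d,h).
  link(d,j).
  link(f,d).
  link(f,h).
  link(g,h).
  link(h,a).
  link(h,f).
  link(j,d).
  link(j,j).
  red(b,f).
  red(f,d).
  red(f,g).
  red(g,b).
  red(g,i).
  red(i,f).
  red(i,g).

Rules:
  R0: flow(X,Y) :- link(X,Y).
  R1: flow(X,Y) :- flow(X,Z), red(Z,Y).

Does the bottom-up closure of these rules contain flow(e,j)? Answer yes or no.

round 1: derive flow(a,i) via R0 from link(a,i)
round 1: derive flow(b,a) via R0 from link(b,a)
round 1: derive flow(d,h) via R0 from link(d,h)
round 1: derive flow(d,j) via R0 from link(d,j)
round 1: derive flow(f,d) via R0 from link(f,d)
round 1: derive flow(f,h) via R0 from link(f,h)
round 1: derive flow(g,h) via R0 from link(g,h)
round 1: derive flow(h,a) via R0 from link(h,a)
round 1: derive flow(h,f) via R0 from link(h,f)
round 1: derive flow(j,d) via R0 from link(j,d)
round 1: derive flow(j,j) via R0 from link(j,j)
round 2: derive flow(a,f) via R1 from flow(a,i), red(i,f)
round 2: derive flow(a,g) via R1 from flow(a,i), red(i,g)
round 2: derive flow(h,d) via R1 from flow(h,f), red(f,d)
round 2: derive flow(h,g) via R1 from flow(h,f), red(f,g)
round 3: derive flow(a,b) via R1 from flow(a,g), red(g,b)
round 3: derive flow(a,d) via R1 from flow(a,f), red(f,d)
round 3: derive flow(h,b) via R1 from flow(h,g), red(g,b)
round 3: derive flow(h,i) via R1 from flow(h,g), red(g,i)

no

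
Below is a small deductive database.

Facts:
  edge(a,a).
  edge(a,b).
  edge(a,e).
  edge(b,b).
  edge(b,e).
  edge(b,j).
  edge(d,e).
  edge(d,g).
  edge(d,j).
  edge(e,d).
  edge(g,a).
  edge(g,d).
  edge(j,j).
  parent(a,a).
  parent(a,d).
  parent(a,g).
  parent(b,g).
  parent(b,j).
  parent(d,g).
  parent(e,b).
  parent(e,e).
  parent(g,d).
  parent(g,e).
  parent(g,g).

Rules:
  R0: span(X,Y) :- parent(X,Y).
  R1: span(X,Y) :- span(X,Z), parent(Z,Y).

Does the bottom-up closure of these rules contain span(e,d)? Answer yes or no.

yes

round 1: derive span(a,a) via R0 from parent(a,a)
round 1: derive span(a,d) via R0 from parent(a,d)
round 1: derive span(a,g) via R0 from parent(a,g)
round 1: derive span(b,g) via R0 from parent(b,g)
round 1: derive span(b,j) via R0 from parent(b,j)
round 1: derive span(d,g) via R0 from parent(d,g)
round 1: derive span(e,b) via R0 from parent(e,b)
round 1: derive span(e,e) via R0 from parent(e,e)
round 1: derive span(g,d) via R0 from parent(g,d)
round 1: derive span(g,e) via R0 from parent(g,e)
round 1: derive span(g,g) via R0 from parent(g,g)
round 2: derive span(a,e) via R1 from span(a,g), parent(g,e)
round 2: derive span(b,d) via R1 from span(b,g), parent(g,d)
round 2: derive span(b,e) via R1 from span(b,g), parent(g,e)
round 2: derive span(d,d) via R1 from span(d,g), parent(g,d)
round 2: derive span(d,e) via R1 from span(d,g), parent(g,e)
round 2: derive span(e,g) via R1 from span(e,b), parent(b,g)
round 2: derive span(e,j) via R1 from span(e,b), parent(b,j)
round 2: derive span(g,b) via R1 from span(g,e), parent(e,b)
round 3: derive span(a,b) via R1 from span(a,e), parent(e,b)
round 3: derive span(b,b) via R1 from span(b,e), parent(e,b)
round 3: derive span(d,b) via R1 from span(d,e), parent(e,b)
round 3: derive span(e,d) via R1 from span(e,g), parent(g,d)
round 3: derive span(g,j) via R1 from span(g,b), parent(b,j)
round 4: derive span(a,j) via R1 from span(a,b), parent(b,j)
round 4: derive span(d,j) via R1 from span(d,b), parent(b,j)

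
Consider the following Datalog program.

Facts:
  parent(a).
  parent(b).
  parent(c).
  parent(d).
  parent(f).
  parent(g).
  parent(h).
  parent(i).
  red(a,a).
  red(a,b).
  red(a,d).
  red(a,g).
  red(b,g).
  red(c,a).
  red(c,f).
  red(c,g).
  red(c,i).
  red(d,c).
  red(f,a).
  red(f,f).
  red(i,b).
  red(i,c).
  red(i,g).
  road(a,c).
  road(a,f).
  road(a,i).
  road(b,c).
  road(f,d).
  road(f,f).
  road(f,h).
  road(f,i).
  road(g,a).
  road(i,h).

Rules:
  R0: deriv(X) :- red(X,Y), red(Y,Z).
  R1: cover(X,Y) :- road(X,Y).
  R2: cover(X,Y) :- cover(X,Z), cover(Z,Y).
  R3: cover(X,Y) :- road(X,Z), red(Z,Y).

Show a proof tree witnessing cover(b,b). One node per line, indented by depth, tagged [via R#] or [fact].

cover(b,b)  [via R2]
  cover(b,a)  [via R3]
    road(b,c)  [fact]
    red(c,a)  [fact]
  cover(a,b)  [via R3]
    road(a,i)  [fact]
    red(i,b)  [fact]

round 1: derive cover(a,c) via R1 from road(a,c)
round 1: derive cover(a,f) via R1 from road(a,f)
round 1: derive cover(a,i) via R1 from road(a,i)
round 1: derive cover(b,c) via R1 from road(b,c)
round 1: derive cover(f,d) via R1 from road(f,d)
round 1: derive cover(f,f) via R1 from road(f,f)
round 1: derive cover(f,h) via R1 from road(f,h)
round 1: derive cover(f,i) via R1 from road(f,i)
round 1: derive cover(g,a) via R1 from road(g,a)
round 1: derive cover(i,h) via R1 from road(i,h)
round 1: derive cover(a,a) via R3 from road(a,c), red(c,a)
round 1: derive cover(a,b) via R3 from road(a,i), red(i,b)
round 1: derive cover(a,g) via R3 from road(a,c), red(c,g)
round 1: derive cover(b,a) via R3 from road(b,c), red(c,a)
round 1: derive cover(b,f) via R3 from road(b,c), red(c,f)
round 1: derive cover(b,g) via R3 from road(b,c), red(c,g)
round 1: derive cover(b,i) via R3 from road(b,c), red(c,i)
round 1: derive cover(f,a) via R3 from road(f,f), red(f,a)
round 1: derive cover(f,b) via R3 from road(f,i), red(i,b)
round 1: derive cover(f,c) via R3 from road(f,d), red(d,c)
round 1: derive cover(f,g) via R3 from road(f,i), red(i,g)
round 1: derive cover(g,b) via R3 from road(g,a), red(a,b)
round 1: derive cover(g,d) via R3 from road(g,a), red(a,d)
round 1: derive cover(g,g) via R3 from road(g,a), red(a,g)
round 2: derive cover(a,d) via R2 from cover(a,f), cover(f,d)
round 2: derive cover(a,h) via R2 from cover(a,f), cover(f,h)
round 2: derive cover(b,b) via R2 from cover(b,a), cover(a,b)
round 2: derive cover(b,d) via R2 from cover(b,f), cover(f,d)
round 2: derive cover(b,h) via R2 from cover(b,f), cover(f,h)
round 2: derive cover(g,c) via R2 from cover(g,a), cover(a,c)
round 2: derive cover(g,f) via R2 from cover(g,a), cover(a,f)
round 2: derive cover(g,i) via R2 from cover(g,a), cover(a,i)
round 3: derive cover(g,h) via R2 from cover(g,a), cover(a,h)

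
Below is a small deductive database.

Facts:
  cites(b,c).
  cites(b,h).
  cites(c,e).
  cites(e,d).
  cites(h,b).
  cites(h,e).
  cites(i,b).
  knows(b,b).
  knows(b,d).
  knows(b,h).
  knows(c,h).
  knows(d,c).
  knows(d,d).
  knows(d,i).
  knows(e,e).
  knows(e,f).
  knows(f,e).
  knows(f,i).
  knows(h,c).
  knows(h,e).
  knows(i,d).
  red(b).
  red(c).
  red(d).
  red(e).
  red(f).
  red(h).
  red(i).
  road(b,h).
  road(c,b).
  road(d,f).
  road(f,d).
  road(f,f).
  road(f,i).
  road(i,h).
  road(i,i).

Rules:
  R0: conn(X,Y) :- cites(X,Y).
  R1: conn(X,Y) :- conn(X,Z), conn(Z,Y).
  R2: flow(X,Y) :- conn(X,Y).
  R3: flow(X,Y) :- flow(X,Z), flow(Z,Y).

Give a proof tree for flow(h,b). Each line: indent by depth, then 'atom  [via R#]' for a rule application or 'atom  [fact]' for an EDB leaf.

flow(h,b)  [via R2]
  conn(h,b)  [via R0]
    cites(h,b)  [fact]

round 1: derive conn(b,c) via R0 from cites(b,c)
round 1: derive conn(b,h) via R0 from cites(b,h)
round 1: derive conn(c,e) via R0 from cites(c,e)
round 1: derive conn(e,d) via R0 from cites(e,d)
round 1: derive conn(h,b) via R0 from cites(h,b)
round 1: derive conn(h,e) via R0 from cites(h,e)
round 1: derive conn(i,b) via R0 from cites(i,b)
round 2: derive conn(b,b) via R1 from conn(b,h), conn(h,b)
round 2: derive conn(b,e) via R1 from conn(b,c), conn(c,e)
round 2: derive conn(c,d) via R1 from conn(c,e), conn(e,d)
round 2: derive conn(h,c) via R1 from conn(h,b), conn(b,c)
round 2: derive conn(h,d) via R1 from conn(h,e), conn(e,d)
round 2: derive conn(h,h) via R1 from conn(h,b), conn(b,h)
round 2: derive conn(i,c) via R1 from conn(i,b), conn(b,c)
round 2: derive conn(i,h) via R1 from conn(i,b), conn(b,h)
round 2: derive flow(b,c) via R2 from conn(b,c)
round 2: derive flow(b,h) via R2 from conn(b,h)
round 2: derive flow(c,e) via R2 from conn(c,e)
round 2: derive flow(e,d) via R2 from conn(e,d)
round 2: derive flow(h,b) via R2 from conn(h,b)
round 2: derive flow(h,e) via R2 from conn(h,e)
round 2: derive flow(i,b) via R2 from conn(i,b)
round 3: derive conn(b,d) via R1 from conn(b,c), conn(c,d)
round 3: derive conn(i,d) via R1 from conn(i,c), conn(c,d)
round 3: derive conn(i,e) via R1 from conn(i,b), conn(b,e)
round 3: derive flow(b,b) via R2 from conn(b,b)
round 3: derive flow(b,e) via R2 from conn(b,e)
round 3: derive flow(c,d) via R2 from conn(c,d)
round 3: derive flow(h,c) via R2 from conn(h,c)
round 3: derive flow(h,d) via R2 from conn(h,d)
round 3: derive flow(h,h) via R2 from conn(h,h)
round 3: derive flow(i,c) via R2 from conn(i,c)
round 3: derive flow(i,h) via R2 from conn(i,h)
round 4: derive flow(b,d) via R2 from conn(b,d)
round 4: derive flow(i,d) via R2 from conn(i,d)
round 4: derive flow(i,e) via R2 from conn(i,e)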